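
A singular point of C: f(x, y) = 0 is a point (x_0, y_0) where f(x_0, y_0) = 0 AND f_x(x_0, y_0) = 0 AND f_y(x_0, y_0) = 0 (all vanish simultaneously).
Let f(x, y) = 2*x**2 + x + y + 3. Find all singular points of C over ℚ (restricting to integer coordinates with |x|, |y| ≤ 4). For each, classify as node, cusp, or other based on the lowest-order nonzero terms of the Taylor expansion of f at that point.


No singular points in the scanned grid; C is smooth there.

Compute partial derivatives:
  f_x = 4*x + 1.
  f_y = 1.
f_y = 1 is a nonzero constant, so f_y never vanishes: no point (x, y) can satisfy f = f_x = f_y = 0. In particular no (x, y) ∈ {−4, ..., 4}² is singular; the curve is smooth.


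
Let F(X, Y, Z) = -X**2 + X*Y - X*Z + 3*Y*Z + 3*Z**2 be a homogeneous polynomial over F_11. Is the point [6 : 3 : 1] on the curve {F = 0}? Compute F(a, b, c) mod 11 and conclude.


F(6,3,1) ≡ 10 (mod 11); P is NOT on the curve.

Evaluate F(6, 3, 1) term-by-term (mod 11).
  -X**2 ↦ -1·36·1·1 = -36
  X*Y ↦ 1·6·3·1 = 18
  -X*Z ↦ -1·6·1·1 = -6
  3*Y*Z ↦ 3·1·3·1 = 9
  3*Z**2 ↦ 3·1·1·1 = 3
Sum: F(6, 3, 1) = (-36) + (18) + (-6) + (9) + (3) = -12.
Reducing mod 11: -12 ≡ 10 (mod 11).
Since F(a, b, c) ≡ 10 ≠ 0 (mod 11), P does NOT lie on the curve.


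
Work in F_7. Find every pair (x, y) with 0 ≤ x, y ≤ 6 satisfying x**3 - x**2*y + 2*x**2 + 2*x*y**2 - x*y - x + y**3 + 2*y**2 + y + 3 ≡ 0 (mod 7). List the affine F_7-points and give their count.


Affine F_7-points: {(0, 1), (0, 2), (3, 2), (3, 5), (3, 6), (4, 2), (6, 1), (6, 3)}; count = 8.

For each of the 49 pairs (x, y) ∈ F_7², evaluate f(x, y) mod 7. Record the zeros.
  x = 0: [0↦3, 1↦0, 2↦0, 3↦2, 4↦5, 5↦1, 6↦3]  zeros at y ∈ {1, 2}
  x = 1: [0↦5, 1↦2, 2↦6, 3↦2, 4↦3, 5↦1, 6↦2]  zeros at y ∈ ∅
  x = 2: [0↦3, 1↦5, 2↦4, 3↦6, 4↦3, 5↦1, 6↦6]  zeros at y ∈ ∅
  x = 3: [0↦3, 1↦1, 2↦0, 3↦6, 4↦4, 5↦0, 6↦0]  zeros at y ∈ {2, 5, 6}
  x = 4: [0↦4, 1↦3, 2↦0, 3↦1, 4↦5, 5↦4, 6↦4]  zeros at y ∈ {2}
  x = 5: [0↦5, 1↦3, 2↦3, 3↦4, 4↦5, 5↦5, 6↦3]  zeros at y ∈ ∅
  x = 6: [0↦5, 1↦0, 2↦1, 3↦0, 4↦3, 5↦2, 6↦3]  zeros at y ∈ {1, 3}
Collecting zeros: affine points = {(0, 1), (0, 2), (3, 2), (3, 5), (3, 6), (4, 2), (6, 1), (6, 3)}.
Total count |C(F_7)_aff| = 8.


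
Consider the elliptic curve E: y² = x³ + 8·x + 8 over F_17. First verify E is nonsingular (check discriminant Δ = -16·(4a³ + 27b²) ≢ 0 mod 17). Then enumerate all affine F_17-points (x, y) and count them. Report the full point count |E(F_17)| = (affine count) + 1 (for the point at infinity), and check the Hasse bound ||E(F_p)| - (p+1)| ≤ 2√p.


Affine points = {(0, 5), (0, 12), (1, 0), (2, 7), (2, 10), (3, 5), (3, 12), (4, 6), (4, 11), (6, 0), (7, 4), (7, 13), (10, 0), (11, 4), (11, 13), (12, 8), (12, 9), (14, 5), (14, 12), (15, 1), (15, 16), (16, 4), (16, 13)}; affine count = 23; |E(F_17)| = 24.

Discriminant check: Δ ∝ 4a³ + 27b² = 4·8³ + 27·8² = 4·512 + 27·64 ≡ 2 (mod 17). Nonzero ⇒ E is nonsingular.
For each x ∈ F_17, compute rhs = x³ + 8·x + 8 mod 17, then count y ∈ F_17 with y² ≡ rhs.
  x = 0: rhs = 8, matching y values: 5, 12 (2 points).
  x = 1: rhs = 0, matching y values: 0 (1 points).
  x = 2: rhs = 15, matching y values: 7, 10 (2 points).
  x = 3: rhs = 8, matching y values: 5, 12 (2 points).
  x = 4: rhs = 2, matching y values: 6, 11 (2 points).
  x = 5: rhs = 3, matching y values: none (0 points).
  x = 6: rhs = 0, matching y values: 0 (1 points).
  x = 7: rhs = 16, matching y values: 4, 13 (2 points).
  x = 8: rhs = 6, matching y values: none (0 points).
  x = 9: rhs = 10, matching y values: none (0 points).
  x = 10: rhs = 0, matching y values: 0 (1 points).
  x = 11: rhs = 16, matching y values: 4, 13 (2 points).
  x = 12: rhs = 13, matching y values: 8, 9 (2 points).
  x = 13: rhs = 14, matching y values: none (0 points).
  x = 14: rhs = 8, matching y values: 5, 12 (2 points).
  x = 15: rhs = 1, matching y values: 1, 16 (2 points).
  x = 16: rhs = 16, matching y values: 4, 13 (2 points).
Total affine count: 23.
Full point count |E(F_17)| = 23 + 1 = 24.
Hasse bound: |24 − (17+1)| = |6| = 6 ≤ 2√17 ≈ 8.2462 ✓.


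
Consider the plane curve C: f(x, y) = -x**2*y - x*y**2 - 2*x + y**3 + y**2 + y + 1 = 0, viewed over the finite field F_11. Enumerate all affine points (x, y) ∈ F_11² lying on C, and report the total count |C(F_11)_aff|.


Affine F_11-points: {(0, 10), (1, 1), (2, 4), (3, 10), (4, 6), (5, 8), (6, 0), (6, 8), (7, 1), (8, 6), (10, 4)}; count = 11.

For each of the 121 pairs (x, y) ∈ F_11², evaluate f(x, y) mod 11. Record the zeros.
  x = 0: [0↦1, 1↦4, 2↦4, 3↦7, 4↦8, 5↦2, 6↦6, 7↦4, 8↦2, 9↦6, 10↦0]  zeros at y ∈ {10}
  x = 1: [0↦10, 1↦0, 2↦7, 3↦4, 4↦8, 5↦3, 6↦6, 7↦1, 8↦5, 9↦2, 10↦9]  zeros at y ∈ {1}
  x = 2: [0↦8, 1↦5, 2↦6, 3↦6, 4↦0, 5↦5, 6↦5, 7↦6, 8↦3, 9↦2, 10↦9]  zeros at y ∈ {4}
  x = 3: [0↦6, 1↦8, 2↦1, 3↦2, 4↦6, 5↦8, 6↦3, 7↦8, 8↦7, 9↦6, 10↦0]  zeros at y ∈ {10}
  x = 4: [0↦4, 1↦9, 2↦3, 3↦3, 4↦4, 5↦1, 6↦0, 7↦7, 8↦6, 9↦3, 10↦4]  zeros at y ∈ {6}
  x = 5: [0↦2, 1↦8, 2↦1, 3↦9, 4↦5, 5↦6, 6↦7, 7↦3, 8↦0, 9↦4, 10↦10]  zeros at y ∈ {8}
  x = 6: [0↦0, 1↦5, 2↦6, 3↦9, 4↦9, 5↦1, 6↦2, 7↦7, 8↦0, 9↦9, 10↦7]  zeros at y ∈ {0, 8}
  x = 7: [0↦9, 1↦0, 2↦7, 3↦3, 4↦5, 5↦8, 6↦7, 7↦8, 8↦6, 9↦7, 10↦6]  zeros at y ∈ {1}
  x = 8: [0↦7, 1↦4, 2↦4, 3↦2, 4↦4, 5↦5, 6↦0, 7↦6, 8↦7, 9↦9, 10↦7]  zeros at y ∈ {6}
  x = 9: [0↦5, 1↦6, 2↦8, 3↦6, 4↦6, 5↦3, 6↦3, 7↦1, 8↦3, 9↦4, 10↦10]  zeros at y ∈ ∅
  x = 10: [0↦3, 1↦6, 2↦8, 3↦4, 4↦0, 5↦2, 6↦5, 7↦4, 8↦5, 9↦3, 10↦4]  zeros at y ∈ {4}
Collecting zeros: affine points = {(0, 10), (1, 1), (2, 4), (3, 10), (4, 6), (5, 8), (6, 0), (6, 8), (7, 1), (8, 6), (10, 4)}.
Total count |C(F_11)_aff| = 11.


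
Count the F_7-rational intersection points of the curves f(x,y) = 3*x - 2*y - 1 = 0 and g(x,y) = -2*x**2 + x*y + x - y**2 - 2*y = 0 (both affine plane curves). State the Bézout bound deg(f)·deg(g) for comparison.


Common zeros: {(2, 6), (4, 2)}; count = 2; Bézout bound = 2.

deg(f) = 1, deg(g) = 2, so Bézout bound = 2.
Scan x ∈ F_7. For each x, list the y ∈ F_7 with f(x, y) ≡ 0 and those with g(x, y) ≡ 0 (mod 7); the common zeros in that column are the intersection.
  x = 0: f ≡ 0 at y ∈ {3}; g ≡ 0 at y ∈ {0, 5}; common: ∅.
  x = 1: f ≡ 0 at y ∈ {1}; g ≡ 0 at y ∈ {2, 4}; common: ∅.
  x = 2: f ≡ 0 at y ∈ {6}; g ≡ 0 at y ∈ {1, 6}; common: {6}.
  x = 3: f ≡ 0 at y ∈ {4}; g ≡ 0 at y ∈ {3, 5}; common: ∅.
  x = 4: f ≡ 0 at y ∈ {2}; g ≡ 0 at y ∈ {0, 2}; common: {2}.
  x = 5: f ≡ 0 at y ∈ {0}; g ≡ 0 at y ∈ {4, 6}; common: ∅.
  x = 6: f ≡ 0 at y ∈ {5}; g ≡ 0 at y ∈ {1, 3}; common: ∅.
Collecting: common zeros = {(2, 6), (4, 2)}, so the count is 2.
Comparison with the Bézout bound: 2 ≤ 2 = deg(f)·deg(g), as expected for curves with no common component (the bound is attained).


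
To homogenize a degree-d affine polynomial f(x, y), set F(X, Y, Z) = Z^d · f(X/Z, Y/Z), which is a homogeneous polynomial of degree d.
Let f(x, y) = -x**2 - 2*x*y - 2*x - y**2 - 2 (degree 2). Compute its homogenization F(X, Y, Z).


F(X, Y, Z) = -X**2 - 2*X*Y - 2*X*Z - Y**2 - 2*Z**2

deg(f) = 2.
Substitute x = X/Z, y = Y/Z into f, then multiply by Z^2.
  monomial -1·x^2·y^0 ↦ -1·X^2·Y^0·Z^0.
  monomial -2·x^1·y^1 ↦ -2·X^1·Y^1·Z^0.
  monomial -2·x^1·y^0 ↦ -2·X^1·Y^0·Z^1.
  monomial -1·x^0·y^2 ↦ -1·X^0·Y^2·Z^0.
  monomial -2·x^0·y^0 ↦ -2·X^0·Y^0·Z^2.
Collecting: F(X, Y, Z) = -X**2 - 2*X*Y - 2*X*Z - Y**2 - 2*Z**2.


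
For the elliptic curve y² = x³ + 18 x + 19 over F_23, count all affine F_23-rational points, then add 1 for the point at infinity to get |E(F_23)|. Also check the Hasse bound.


Affine points = {(3, 10), (3, 13), (5, 2), (5, 21), (8, 10), (8, 13), (9, 6), (9, 17), (10, 7), (10, 16), (12, 10), (12, 13), (13, 9), (13, 14), (14, 5), (14, 18), (22, 0)}; affine count = 17; |E(F_23)| = 18.

Discriminant check: Δ ∝ 4a³ + 27b² = 4·18³ + 27·19² = 4·5832 + 27·361 ≡ 1 (mod 23). Nonzero ⇒ E is nonsingular.
For each x ∈ F_23, compute rhs = x³ + 18·x + 19 mod 23, then count y ∈ F_23 with y² ≡ rhs.
  x = 0: rhs = 19, matching y values: none (0 points).
  x = 1: rhs = 15, matching y values: none (0 points).
  x = 2: rhs = 17, matching y values: none (0 points).
  x = 3: rhs = 8, matching y values: 10, 13 (2 points).
  x = 4: rhs = 17, matching y values: none (0 points).
  x = 5: rhs = 4, matching y values: 2, 21 (2 points).
  x = 6: rhs = 21, matching y values: none (0 points).
  x = 7: rhs = 5, matching y values: none (0 points).
  x = 8: rhs = 8, matching y values: 10, 13 (2 points).
  x = 9: rhs = 13, matching y values: 6, 17 (2 points).
  x = 10: rhs = 3, matching y values: 7, 16 (2 points).
  x = 11: rhs = 7, matching y values: none (0 points).
  x = 12: rhs = 8, matching y values: 10, 13 (2 points).
  x = 13: rhs = 12, matching y values: 9, 14 (2 points).
  x = 14: rhs = 2, matching y values: 5, 18 (2 points).
  x = 15: rhs = 7, matching y values: none (0 points).
  x = 16: rhs = 10, matching y values: none (0 points).
  x = 17: rhs = 17, matching y values: none (0 points).
  x = 18: rhs = 11, matching y values: none (0 points).
  x = 19: rhs = 21, matching y values: none (0 points).
  x = 20: rhs = 7, matching y values: none (0 points).
  x = 21: rhs = 21, matching y values: none (0 points).
  x = 22: rhs = 0, matching y values: 0 (1 points).
Total affine count: 17.
Full point count |E(F_23)| = 17 + 1 = 18.
Hasse bound: |18 − (23+1)| = |-6| = 6 ≤ 2√23 ≈ 9.5917 ✓.


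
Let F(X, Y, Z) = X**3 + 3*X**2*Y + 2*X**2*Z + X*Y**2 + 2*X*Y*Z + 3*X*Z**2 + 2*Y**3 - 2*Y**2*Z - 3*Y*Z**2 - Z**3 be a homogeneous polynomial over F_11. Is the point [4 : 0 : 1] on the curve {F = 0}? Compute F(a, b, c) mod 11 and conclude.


F(4,0,1) ≡ 8 (mod 11); P is NOT on the curve.

Evaluate F(4, 0, 1) term-by-term (mod 11).
  X**3 ↦ 1·64·1·1 = 64
  3*X**2*Y ↦ 3·16·0·1 = 0
  2*X**2*Z ↦ 2·16·1·1 = 32
  X*Y**2 ↦ 1·4·0·1 = 0
  2*X*Y*Z ↦ 2·4·0·1 = 0
  3*X*Z**2 ↦ 3·4·1·1 = 12
  2*Y**3 ↦ 2·1·0·1 = 0
  -2*Y**2*Z ↦ -2·1·0·1 = 0
  -3*Y*Z**2 ↦ -3·1·0·1 = 0
  -Z**3 ↦ -1·1·1·1 = -1
Sum: F(4, 0, 1) = (64) + (0) + (32) + (0) + (0) + (12) + (0) + (0) + (0) + (-1) = 107.
Reducing mod 11: 107 ≡ 8 (mod 11).
Since F(a, b, c) ≡ 8 ≠ 0 (mod 11), P does NOT lie on the curve.


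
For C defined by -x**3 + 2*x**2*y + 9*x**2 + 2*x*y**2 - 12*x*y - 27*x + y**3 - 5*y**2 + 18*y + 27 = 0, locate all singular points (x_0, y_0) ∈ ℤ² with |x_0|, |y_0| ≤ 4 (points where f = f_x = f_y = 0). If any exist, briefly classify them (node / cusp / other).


Singular points: {(3, 0)}; classification: cusp.

Compute partial derivatives:
  f_x = -3*x**2 + 4*x*y + 18*x + 2*y**2 - 12*y - 27.
  f_y = 2*x**2 + 4*x*y - 12*x + 3*y**2 - 10*y + 18.
Scan x_0 ∈ {−4, ..., 4}. For each x_0, f_y(x_0, y) is a polynomial in y; find its integer roots y ∈ {−4, ..., 4}, then test f_x and f at those candidates.
  x = -4: f_y(-4, y) = 3*y**2 - 26*y + 98; no integer root y with |y| ≤ 4.
  x = -3: f_y(-3, y) = 3*y**2 - 22*y + 72; no integer root y with |y| ≤ 4.
  x = -2: f_y(-2, y) = 3*y**2 - 18*y + 50; no integer root y with |y| ≤ 4.
  x = -1: f_y(-1, y) = 3*y**2 - 14*y + 32; no integer root y with |y| ≤ 4.
  x = 0: f_y(0, y) = 3*y**2 - 10*y + 18; no integer root y with |y| ≤ 4.
  x = 1: f_y(1, y) = 3*y**2 - 6*y + 8; no integer root y with |y| ≤ 4.
  x = 2: f_y(2, y) = 3*y**2 - 2*y + 2; no integer root y with |y| ≤ 4.
  x = 3: f_y(3, y) = 3*y**2 + 2*y; vanishes at y ∈ {0}. (3, 0): f_x = 0, f = 0 — SINGULAR.
  x = 4: f_y(4, y) = 3*y**2 + 6*y + 2; no integer root y with |y| ≤ 4.
Only singular point on the grid: (3, 0).
Classify: substitute x = 3 + u, y = 0 + v and expand: f = -u**3 + 2*u**2*v + 2*u*v**2 + v**3 + v**2.
No constant or linear terms (consistent with a singular point). Quadratic part: v**2. Cubic part: -u**3 + 2*u**2*v + 2*u*v**2 + v**3.
The quadratic part v**2 is a perfect square, so there is a single (double) tangent line v = 0, i.e. y = 0. Restricting the cubic part to that line (v = 0) leaves -u**3 ≠ 0, so f is not divisible by v and the branch is v² ≈ u**3 to lowest order — this is a cusp.
Classification: cusp.


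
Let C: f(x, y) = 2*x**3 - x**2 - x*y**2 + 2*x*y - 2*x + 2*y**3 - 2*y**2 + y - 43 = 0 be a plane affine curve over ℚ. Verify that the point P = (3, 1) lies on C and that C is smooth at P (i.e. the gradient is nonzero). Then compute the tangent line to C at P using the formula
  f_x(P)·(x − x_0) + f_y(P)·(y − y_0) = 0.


Tangent line at P: 47*x + 3*y - 144 = 0.

Step 1: f(3, 1) = 0, so P lies on C.
Step 2: partial derivatives
  f_x(x, y) = 6*x**2 - 2*x - y**2 + 2*y - 2, f_y(x, y) = -2*x*y + 2*x + 6*y**2 - 4*y + 1.
  f_x(P) = 47, f_y(P) = 3 (gradient nonzero, so P is smooth).
Step 3: tangent line at P: 47·(x − 3) + 3·(y − 1) = 0.
Expanding: 47*x + 3*y - 144 = 0.


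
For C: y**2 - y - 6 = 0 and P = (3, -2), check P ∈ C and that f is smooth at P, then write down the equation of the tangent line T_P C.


Tangent line at P: -5*y - 10 = 0.

Step 1: f(3, -2) = 0, so P lies on C.
Step 2: partial derivatives
  f_x(x, y) = 0, f_y(x, y) = 2*y - 1.
  f_x(P) = 0, f_y(P) = -5 (gradient nonzero, so P is smooth).
Step 3: tangent line at P: 0·(x − 3) + -5·(y − -2) = 0.
Expanding: -5*y - 10 = 0.


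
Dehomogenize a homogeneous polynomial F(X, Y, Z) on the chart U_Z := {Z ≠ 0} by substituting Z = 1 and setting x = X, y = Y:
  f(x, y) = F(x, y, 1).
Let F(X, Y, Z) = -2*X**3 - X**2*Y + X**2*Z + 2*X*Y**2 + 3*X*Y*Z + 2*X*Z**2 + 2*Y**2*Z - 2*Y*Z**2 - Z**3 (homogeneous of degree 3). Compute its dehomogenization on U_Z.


f(x, y) = -2*x**3 - x**2*y + x**2 + 2*x*y**2 + 3*x*y + 2*x + 2*y**2 - 2*y - 1

On U_Z we set Z = 1. Each monomial c·X^i·Y^j·Z^k in F becomes c·x^i·y^j·1^k = c·x^i·y^j.
Substituting Z = 1: F(X, Y, 1) = -2*x**3 - x**2*y + x**2 + 2*x*y**2 + 3*x*y + 2*x + 2*y**2 - 2*y - 1.
Note: deg(f) ≤ deg(F) = 3; strict inequality happens when F is divisible by Z (lost terms).


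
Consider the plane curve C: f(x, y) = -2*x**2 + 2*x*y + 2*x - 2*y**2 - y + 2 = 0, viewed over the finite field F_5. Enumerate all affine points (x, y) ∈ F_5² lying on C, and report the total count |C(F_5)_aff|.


Affine F_5-points: {(3, 0)}; count = 1.

For each of the 25 pairs (x, y) ∈ F_5², evaluate f(x, y) mod 5. Record the zeros.
  x = 0: [0↦2, 1↦4, 2↦2, 3↦1, 4↦1]  zeros at y ∈ ∅
  x = 1: [0↦2, 1↦1, 2↦1, 3↦2, 4↦4]  zeros at y ∈ ∅
  x = 2: [0↦3, 1↦4, 2↦1, 3↦4, 4↦3]  zeros at y ∈ ∅
  x = 3: [0↦0, 1↦3, 2↦2, 3↦2, 4↦3]  zeros at y ∈ {0}
  x = 4: [0↦3, 1↦3, 2↦4, 3↦1, 4↦4]  zeros at y ∈ ∅
Collecting zeros: affine points = {(3, 0)}.
Total count |C(F_5)_aff| = 1.


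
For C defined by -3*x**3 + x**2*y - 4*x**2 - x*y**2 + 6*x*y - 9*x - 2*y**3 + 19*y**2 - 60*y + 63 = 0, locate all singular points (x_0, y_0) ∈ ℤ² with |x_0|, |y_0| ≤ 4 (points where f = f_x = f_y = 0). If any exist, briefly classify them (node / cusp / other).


Singular points: {(0, 3)}; classification: node.

Compute partial derivatives:
  f_x = -9*x**2 + 2*x*y - 8*x - y**2 + 6*y - 9.
  f_y = x**2 - 2*x*y + 6*x - 6*y**2 + 38*y - 60.
Scan x_0 ∈ {−4, ..., 4}. For each x_0, f_y(x_0, y) is a polynomial in y; find its integer roots y ∈ {−4, ..., 4}, then test f_x and f at those candidates.
  x = -4: f_y(-4, y) = -6*y**2 + 46*y - 68; vanishes at y ∈ {2}. (-4, 2): f_x = -129 ≠ 0.
  x = -3: f_y(-3, y) = -6*y**2 + 44*y - 69; no integer root y with |y| ≤ 4.
  x = -2: f_y(-2, y) = -6*y**2 + 42*y - 68; no integer root y with |y| ≤ 4.
  x = -1: f_y(-1, y) = -6*y**2 + 40*y - 65; no integer root y with |y| ≤ 4.
  x = 0: f_y(0, y) = -6*y**2 + 38*y - 60; vanishes at y ∈ {3}. (0, 3): f_x = 0, f = 0 — SINGULAR.
  x = 1: f_y(1, y) = -6*y**2 + 36*y - 53; no integer root y with |y| ≤ 4.
  x = 2: f_y(2, y) = -6*y**2 + 34*y - 44; vanishes at y ∈ {2}. (2, 2): f_x = -45 ≠ 0.
  x = 3: f_y(3, y) = -6*y**2 + 32*y - 33; no integer root y with |y| ≤ 4.
  x = 4: f_y(4, y) = -6*y**2 + 30*y - 20; no integer root y with |y| ≤ 4.
Only singular point on the grid: (0, 3).
Classify: substitute x = 0 + u, y = 3 + v and expand: f = -3*u**3 + u**2*v - u**2 - u*v**2 - 2*v**3 + v**2.
No constant or linear terms (consistent with a singular point). Quadratic part: -u**2 + v**2. Cubic part: -3*u**3 + u**2*v - u*v**2 - 2*v**3.
The quadratic part v**2 - u**2 = (v − u)(v + u) splits into two distinct linear factors, so there are two distinct tangent lines y − 3 = ±(x − 0) — this is a node (ordinary double point).
Classification: node.


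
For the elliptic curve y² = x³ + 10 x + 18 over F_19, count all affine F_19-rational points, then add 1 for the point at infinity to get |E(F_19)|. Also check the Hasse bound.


Affine points = {(6, 3), (6, 16), (9, 1), (9, 18), (10, 4), (10, 15), (12, 2), (12, 17), (15, 3), (15, 16), (17, 3), (17, 16), (18, 8), (18, 11)}; affine count = 14; |E(F_19)| = 15.

Discriminant check: Δ ∝ 4a³ + 27b² = 4·10³ + 27·18² = 4·1000 + 27·324 ≡ 18 (mod 19). Nonzero ⇒ E is nonsingular.
For each x ∈ F_19, compute rhs = x³ + 10·x + 18 mod 19, then count y ∈ F_19 with y² ≡ rhs.
  x = 0: rhs = 18, matching y values: none (0 points).
  x = 1: rhs = 10, matching y values: none (0 points).
  x = 2: rhs = 8, matching y values: none (0 points).
  x = 3: rhs = 18, matching y values: none (0 points).
  x = 4: rhs = 8, matching y values: none (0 points).
  x = 5: rhs = 3, matching y values: none (0 points).
  x = 6: rhs = 9, matching y values: 3, 16 (2 points).
  x = 7: rhs = 13, matching y values: none (0 points).
  x = 8: rhs = 2, matching y values: none (0 points).
  x = 9: rhs = 1, matching y values: 1, 18 (2 points).
  x = 10: rhs = 16, matching y values: 4, 15 (2 points).
  x = 11: rhs = 15, matching y values: none (0 points).
  x = 12: rhs = 4, matching y values: 2, 17 (2 points).
  x = 13: rhs = 8, matching y values: none (0 points).
  x = 14: rhs = 14, matching y values: none (0 points).
  x = 15: rhs = 9, matching y values: 3, 16 (2 points).
  x = 16: rhs = 18, matching y values: none (0 points).
  x = 17: rhs = 9, matching y values: 3, 16 (2 points).
  x = 18: rhs = 7, matching y values: 8, 11 (2 points).
Total affine count: 14.
Full point count |E(F_19)| = 14 + 1 = 15.
Hasse bound: |15 − (19+1)| = |-5| = 5 ≤ 2√19 ≈ 8.7178 ✓.


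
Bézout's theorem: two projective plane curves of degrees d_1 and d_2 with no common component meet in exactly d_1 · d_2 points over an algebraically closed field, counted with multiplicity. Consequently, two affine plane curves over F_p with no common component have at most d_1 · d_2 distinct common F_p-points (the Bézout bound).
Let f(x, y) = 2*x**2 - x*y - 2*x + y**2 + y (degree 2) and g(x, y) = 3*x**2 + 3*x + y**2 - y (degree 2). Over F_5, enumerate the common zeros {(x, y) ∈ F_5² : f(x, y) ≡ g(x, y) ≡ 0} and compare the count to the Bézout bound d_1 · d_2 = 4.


Common zeros: {(0, 0)}; count = 1; Bézout bound = 4.

deg(f) = 2, deg(g) = 2, so Bézout bound = 4.
Scan x ∈ F_5. For each x, list the y ∈ F_5 with f(x, y) ≡ 0 and those with g(x, y) ≡ 0 (mod 5); the common zeros in that column are the intersection.
  x = 0: f ≡ 0 at y ∈ {0, 4}; g ≡ 0 at y ∈ {0, 1}; common: {0}.
  x = 1: f ≡ 0 at y ∈ {0}; g ≡ 0 at y ∈ ∅; common: ∅.
  x = 2: f ≡ 0 at y ∈ {3}; g ≡ 0 at y ∈ {2, 4}; common: ∅.
  x = 3: f ≡ 0 at y ∈ {3, 4}; g ≡ 0 at y ∈ ∅; common: ∅.
  x = 4: f ≡ 0 at y ∈ ∅; g ≡ 0 at y ∈ {0, 1}; common: ∅.
Collecting: common zeros = {(0, 0)}, so the count is 1.
Comparison with the Bézout bound: 1 ≤ 4 = deg(f)·deg(g), as expected for curves with no common component (the affine F_5-count falls short of the bound because intersections may lie at infinity, over extension fields, or carry multiplicity).


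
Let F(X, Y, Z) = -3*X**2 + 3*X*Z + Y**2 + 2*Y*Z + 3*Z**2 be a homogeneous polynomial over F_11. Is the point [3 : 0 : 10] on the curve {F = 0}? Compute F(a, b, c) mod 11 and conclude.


F(3,0,10) ≡ 0 (mod 11); P is on the curve.

Evaluate F(3, 0, 10) term-by-term (mod 11).
  -3*X**2 ↦ -3·9·1·1 = -27
  3*X*Z ↦ 3·3·1·10 = 90
  Y**2 ↦ 1·1·0·1 = 0
  2*Y*Z ↦ 2·1·0·10 = 0
  3*Z**2 ↦ 3·1·1·100 = 300
Sum: F(3, 0, 10) = (-27) + (90) + (0) + (0) + (300) = 363.
Reducing mod 11: 363 ≡ 0 (mod 11).
Since F(a, b, c) ≡ 0 (mod 11), P lies on the curve.


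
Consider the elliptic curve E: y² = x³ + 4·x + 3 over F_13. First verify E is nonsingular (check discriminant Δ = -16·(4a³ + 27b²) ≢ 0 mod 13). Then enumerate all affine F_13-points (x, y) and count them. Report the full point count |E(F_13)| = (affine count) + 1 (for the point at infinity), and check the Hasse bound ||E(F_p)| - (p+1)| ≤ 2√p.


Affine points = {(0, 4), (0, 9), (3, 4), (3, 9), (6, 3), (6, 10), (7, 6), (7, 7), (8, 1), (8, 12), (9, 1), (9, 12), (10, 4), (10, 9), (11, 0)}; affine count = 15; |E(F_13)| = 16.

Discriminant check: Δ ∝ 4a³ + 27b² = 4·4³ + 27·3² = 4·64 + 27·9 ≡ 5 (mod 13). Nonzero ⇒ E is nonsingular.
For each x ∈ F_13, compute rhs = x³ + 4·x + 3 mod 13, then count y ∈ F_13 with y² ≡ rhs.
  x = 0: rhs = 3, matching y values: 4, 9 (2 points).
  x = 1: rhs = 8, matching y values: none (0 points).
  x = 2: rhs = 6, matching y values: none (0 points).
  x = 3: rhs = 3, matching y values: 4, 9 (2 points).
  x = 4: rhs = 5, matching y values: none (0 points).
  x = 5: rhs = 5, matching y values: none (0 points).
  x = 6: rhs = 9, matching y values: 3, 10 (2 points).
  x = 7: rhs = 10, matching y values: 6, 7 (2 points).
  x = 8: rhs = 1, matching y values: 1, 12 (2 points).
  x = 9: rhs = 1, matching y values: 1, 12 (2 points).
  x = 10: rhs = 3, matching y values: 4, 9 (2 points).
  x = 11: rhs = 0, matching y values: 0 (1 points).
  x = 12: rhs = 11, matching y values: none (0 points).
Total affine count: 15.
Full point count |E(F_13)| = 15 + 1 = 16.
Hasse bound: |16 − (13+1)| = |2| = 2 ≤ 2√13 ≈ 7.2111 ✓.


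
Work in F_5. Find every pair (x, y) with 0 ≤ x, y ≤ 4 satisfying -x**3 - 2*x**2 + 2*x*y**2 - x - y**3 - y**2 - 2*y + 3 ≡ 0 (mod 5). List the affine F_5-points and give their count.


Affine F_5-points: {(0, 4), (1, 3), (2, 0), (2, 1), (2, 2), (3, 0)}; count = 6.

For each of the 25 pairs (x, y) ∈ F_5², evaluate f(x, y) mod 5. Record the zeros.
  x = 0: [0↦3, 1↦4, 2↦2, 3↦1, 4↦0]  zeros at y ∈ {4}
  x = 1: [0↦4, 1↦2, 2↦1, 3↦0, 4↦3]  zeros at y ∈ {3}
  x = 2: [0↦0, 1↦0, 2↦0, 3↦4, 4↦1]  zeros at y ∈ {0, 1, 2}
  x = 3: [0↦0, 1↦2, 2↦3, 3↦2, 4↦3]  zeros at y ∈ {0}
  x = 4: [0↦3, 1↦2, 2↦4, 3↦3, 4↦3]  zeros at y ∈ ∅
Collecting zeros: affine points = {(0, 4), (1, 3), (2, 0), (2, 1), (2, 2), (3, 0)}.
Total count |C(F_5)_aff| = 6.


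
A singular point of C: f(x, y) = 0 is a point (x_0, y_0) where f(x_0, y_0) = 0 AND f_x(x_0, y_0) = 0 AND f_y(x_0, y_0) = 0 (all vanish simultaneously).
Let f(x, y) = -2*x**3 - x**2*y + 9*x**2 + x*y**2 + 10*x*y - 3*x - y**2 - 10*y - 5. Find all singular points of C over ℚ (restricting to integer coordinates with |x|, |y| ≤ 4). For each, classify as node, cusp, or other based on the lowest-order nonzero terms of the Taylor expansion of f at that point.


Singular points: {(2, -3)}; classification: cusp.

Compute partial derivatives:
  f_x = -6*x**2 - 2*x*y + 18*x + y**2 + 10*y - 3.
  f_y = -x**2 + 2*x*y + 10*x - 2*y - 10.
Scan x_0 ∈ {−4, ..., 4}. For each x_0, f_y(x_0, y) is a polynomial in y; find its integer roots y ∈ {−4, ..., 4}, then test f_x and f at those candidates.
  x = -4: f_y(-4, y) = -10*y - 66; no integer root y with |y| ≤ 4.
  x = -3: f_y(-3, y) = -8*y - 49; no integer root y with |y| ≤ 4.
  x = -2: f_y(-2, y) = -6*y - 34; no integer root y with |y| ≤ 4.
  x = -1: f_y(-1, y) = -4*y - 21; no integer root y with |y| ≤ 4.
  x = 0: f_y(0, y) = -2*y - 10; no integer root y with |y| ≤ 4.
  x = 1: f_y(1, y) = -1; no integer root y with |y| ≤ 4.
  x = 2: f_y(2, y) = 2*y + 6; vanishes at y ∈ {-3}. (2, -3): f_x = 0, f = 0 — SINGULAR.
  x = 3: f_y(3, y) = 4*y + 11; no integer root y with |y| ≤ 4.
  x = 4: f_y(4, y) = 6*y + 14; no integer root y with |y| ≤ 4.
Only singular point on the grid: (2, -3).
Classify: substitute x = 2 + u, y = -3 + v and expand: f = -2*u**3 - u**2*v + u*v**2 + v**2.
No constant or linear terms (consistent with a singular point). Quadratic part: v**2. Cubic part: -2*u**3 - u**2*v + u*v**2.
The quadratic part v**2 is a perfect square, so there is a single (double) tangent line v = 0, i.e. y = -3. Restricting the cubic part to that line (v = 0) leaves -2*u**3 ≠ 0, so f is not divisible by v and the branch is v² ≈ 2*u**3 to lowest order — this is a cusp.
Classification: cusp.


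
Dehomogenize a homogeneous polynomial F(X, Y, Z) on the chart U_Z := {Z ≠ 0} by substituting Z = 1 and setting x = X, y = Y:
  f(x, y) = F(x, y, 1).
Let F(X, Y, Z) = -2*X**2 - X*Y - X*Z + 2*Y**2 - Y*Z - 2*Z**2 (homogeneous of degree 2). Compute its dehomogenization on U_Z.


f(x, y) = -2*x**2 - x*y - x + 2*y**2 - y - 2

On U_Z we set Z = 1. Each monomial c·X^i·Y^j·Z^k in F becomes c·x^i·y^j·1^k = c·x^i·y^j.
Substituting Z = 1: F(X, Y, 1) = -2*x**2 - x*y - x + 2*y**2 - y - 2.
Note: deg(f) ≤ deg(F) = 2; strict inequality happens when F is divisible by Z (lost terms).


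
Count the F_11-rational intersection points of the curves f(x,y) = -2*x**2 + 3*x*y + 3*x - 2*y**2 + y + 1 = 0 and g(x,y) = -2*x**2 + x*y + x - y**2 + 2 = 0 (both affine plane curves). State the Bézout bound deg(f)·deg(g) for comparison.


Common zeros: {(3, 1)}; count = 1; Bézout bound = 4.

deg(f) = 2, deg(g) = 2, so Bézout bound = 4.
Scan x ∈ F_11. For each x, list the y ∈ F_11 with f(x, y) ≡ 0 and those with g(x, y) ≡ 0 (mod 11); the common zeros in that column are the intersection.
  x = 0: f ≡ 0 at y ∈ {1, 5}; g ≡ 0 at y ∈ ∅; common: ∅.
  x = 1: f ≡ 0 at y ∈ ∅; g ≡ 0 at y ∈ {4, 8}; common: ∅.
  x = 2: f ≡ 0 at y ∈ ∅; g ≡ 0 at y ∈ ∅; common: ∅.
  x = 3: f ≡ 0 at y ∈ {1, 4}; g ≡ 0 at y ∈ {1, 2}; common: {1}.
  x = 4: f ≡ 0 at y ∈ ∅; g ≡ 0 at y ∈ {2}; common: ∅.
  x = 5: f ≡ 0 at y ∈ ∅; g ≡ 0 at y ∈ ∅; common: ∅.
  x = 6: f ≡ 0 at y ∈ {6, 9}; g ≡ 0 at y ∈ {3}; common: ∅.
  x = 7: f ≡ 0 at y ∈ ∅; g ≡ 0 at y ∈ {3, 4}; common: ∅.
  x = 8: f ≡ 0 at y ∈ ∅; g ≡ 0 at y ∈ ∅; common: ∅.
  x = 9: f ≡ 0 at y ∈ {5, 9}; g ≡ 0 at y ∈ {1, 8}; common: ∅.
  x = 10: f ≡ 0 at y ∈ {4, 6}; g ≡ 0 at y ∈ ∅; common: ∅.
Collecting: common zeros = {(3, 1)}, so the count is 1.
Comparison with the Bézout bound: 1 ≤ 4 = deg(f)·deg(g), as expected for curves with no common component (the affine F_11-count falls short of the bound because intersections may lie at infinity, over extension fields, or carry multiplicity).


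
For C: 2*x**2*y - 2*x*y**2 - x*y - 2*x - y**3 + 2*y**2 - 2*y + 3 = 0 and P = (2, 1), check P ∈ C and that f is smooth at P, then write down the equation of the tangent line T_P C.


Tangent line at P: 3*x - 3*y - 3 = 0.

Step 1: f(2, 1) = 0, so P lies on C.
Step 2: partial derivatives
  f_x(x, y) = 4*x*y - 2*y**2 - y - 2, f_y(x, y) = 2*x**2 - 4*x*y - x - 3*y**2 + 4*y - 2.
  f_x(P) = 3, f_y(P) = -3 (gradient nonzero, so P is smooth).
Step 3: tangent line at P: 3·(x − 2) + -3·(y − 1) = 0.
Expanding: 3*x - 3*y - 3 = 0.


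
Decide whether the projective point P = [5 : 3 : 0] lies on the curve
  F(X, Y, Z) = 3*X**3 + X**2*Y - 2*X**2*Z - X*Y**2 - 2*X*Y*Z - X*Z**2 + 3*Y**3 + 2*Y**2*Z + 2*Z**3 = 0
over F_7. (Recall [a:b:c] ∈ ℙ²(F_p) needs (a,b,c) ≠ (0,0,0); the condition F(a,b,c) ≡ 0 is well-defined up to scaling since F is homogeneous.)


F(5,3,0) ≡ 3 (mod 7); P is NOT on the curve.

Evaluate F(5, 3, 0) term-by-term (mod 7).
  3*X**3 ↦ 3·125·1·1 = 375
  X**2*Y ↦ 1·25·3·1 = 75
  -2*X**2*Z ↦ -2·25·1·0 = 0
  -X*Y**2 ↦ -1·5·9·1 = -45
  -2*X*Y*Z ↦ -2·5·3·0 = 0
  -X*Z**2 ↦ -1·5·1·0 = 0
  3*Y**3 ↦ 3·1·27·1 = 81
  2*Y**2*Z ↦ 2·1·9·0 = 0
  2*Z**3 ↦ 2·1·1·0 = 0
Sum: F(5, 3, 0) = (375) + (75) + (0) + (-45) + (0) + (0) + (81) + (0) + (0) = 486.
Reducing mod 7: 486 ≡ 3 (mod 7).
Since F(a, b, c) ≡ 3 ≠ 0 (mod 7), P does NOT lie on the curve.


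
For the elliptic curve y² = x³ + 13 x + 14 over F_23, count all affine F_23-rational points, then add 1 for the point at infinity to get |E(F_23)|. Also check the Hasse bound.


Affine points = {(2, 5), (2, 18), (6, 3), (6, 20), (8, 3), (8, 20), (9, 3), (9, 20), (11, 4), (11, 19), (12, 9), (12, 14), (18, 10), (18, 13), (19, 6), (19, 17), (21, 7), (21, 16), (22, 0)}; affine count = 19; |E(F_23)| = 20.

Discriminant check: Δ ∝ 4a³ + 27b² = 4·13³ + 27·14² = 4·2197 + 27·196 ≡ 4 (mod 23). Nonzero ⇒ E is nonsingular.
For each x ∈ F_23, compute rhs = x³ + 13·x + 14 mod 23, then count y ∈ F_23 with y² ≡ rhs.
  x = 0: rhs = 14, matching y values: none (0 points).
  x = 1: rhs = 5, matching y values: none (0 points).
  x = 2: rhs = 2, matching y values: 5, 18 (2 points).
  x = 3: rhs = 11, matching y values: none (0 points).
  x = 4: rhs = 15, matching y values: none (0 points).
  x = 5: rhs = 20, matching y values: none (0 points).
  x = 6: rhs = 9, matching y values: 3, 20 (2 points).
  x = 7: rhs = 11, matching y values: none (0 points).
  x = 8: rhs = 9, matching y values: 3, 20 (2 points).
  x = 9: rhs = 9, matching y values: 3, 20 (2 points).
  x = 10: rhs = 17, matching y values: none (0 points).
  x = 11: rhs = 16, matching y values: 4, 19 (2 points).
  x = 12: rhs = 12, matching y values: 9, 14 (2 points).
  x = 13: rhs = 11, matching y values: none (0 points).
  x = 14: rhs = 19, matching y values: none (0 points).
  x = 15: rhs = 19, matching y values: none (0 points).
  x = 16: rhs = 17, matching y values: none (0 points).
  x = 17: rhs = 19, matching y values: none (0 points).
  x = 18: rhs = 8, matching y values: 10, 13 (2 points).
  x = 19: rhs = 13, matching y values: 6, 17 (2 points).
  x = 20: rhs = 17, matching y values: none (0 points).
  x = 21: rhs = 3, matching y values: 7, 16 (2 points).
  x = 22: rhs = 0, matching y values: 0 (1 points).
Total affine count: 19.
Full point count |E(F_23)| = 19 + 1 = 20.
Hasse bound: |20 − (23+1)| = |-4| = 4 ≤ 2√23 ≈ 9.5917 ✓.


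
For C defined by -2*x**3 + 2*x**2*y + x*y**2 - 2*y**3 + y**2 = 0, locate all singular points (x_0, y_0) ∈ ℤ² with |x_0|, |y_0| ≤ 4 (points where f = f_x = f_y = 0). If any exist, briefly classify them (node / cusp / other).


Singular points: {(0, 0)}; classification: cusp.

Compute partial derivatives:
  f_x = -6*x**2 + 4*x*y + y**2.
  f_y = 2*x**2 + 2*x*y - 6*y**2 + 2*y.
Scan x_0 ∈ {−4, ..., 4}. For each x_0, f_y(x_0, y) is a polynomial in y; find its integer roots y ∈ {−4, ..., 4}, then test f_x and f at those candidates.
  x = -4: f_y(-4, y) = -6*y**2 - 6*y + 32; no integer root y with |y| ≤ 4.
  x = -3: f_y(-3, y) = -6*y**2 - 4*y + 18; no integer root y with |y| ≤ 4.
  x = -2: f_y(-2, y) = -6*y**2 - 2*y + 8; vanishes at y ∈ {1}. (-2, 1): f_x = -31 ≠ 0.
  x = -1: f_y(-1, y) = 2 - 6*y**2; no integer root y with |y| ≤ 4.
  x = 0: f_y(0, y) = -6*y**2 + 2*y; vanishes at y ∈ {0}. (0, 0): f_x = 0, f = 0 — SINGULAR.
  x = 1: f_y(1, y) = -6*y**2 + 4*y + 2; vanishes at y ∈ {1}. (1, 1): f_x = -1 ≠ 0.
  x = 2: f_y(2, y) = -6*y**2 + 6*y + 8; no integer root y with |y| ≤ 4.
  x = 3: f_y(3, y) = -6*y**2 + 8*y + 18; no integer root y with |y| ≤ 4.
  x = 4: f_y(4, y) = -6*y**2 + 10*y + 32; no integer root y with |y| ≤ 4.
Only singular point on the grid: (0, 0).
Classify: substitute x = 0 + u, y = 0 + v and expand: f = -2*u**3 + 2*u**2*v + u*v**2 - 2*v**3 + v**2.
No constant or linear terms (consistent with a singular point). Quadratic part: v**2. Cubic part: -2*u**3 + 2*u**2*v + u*v**2 - 2*v**3.
The quadratic part v**2 is a perfect square, so there is a single (double) tangent line v = 0, i.e. y = 0. Restricting the cubic part to that line (v = 0) leaves -2*u**3 ≠ 0, so f is not divisible by v and the branch is v² ≈ 2*u**3 to lowest order — this is a cusp.
Classification: cusp.


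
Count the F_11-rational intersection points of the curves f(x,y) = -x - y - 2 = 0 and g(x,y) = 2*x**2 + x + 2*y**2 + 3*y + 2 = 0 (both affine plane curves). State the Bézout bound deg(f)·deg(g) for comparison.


Common zeros: {(7, 2), (8, 1)}; count = 2; Bézout bound = 2.

deg(f) = 1, deg(g) = 2, so Bézout bound = 2.
Scan x ∈ F_11. For each x, list the y ∈ F_11 with f(x, y) ≡ 0 and those with g(x, y) ≡ 0 (mod 11); the common zeros in that column are the intersection.
  x = 0: f ≡ 0 at y ∈ {9}; g ≡ 0 at y ∈ {7, 8}; common: ∅.
  x = 1: f ≡ 0 at y ∈ {8}; g ≡ 0 at y ∈ ∅; common: ∅.
  x = 2: f ≡ 0 at y ∈ {7}; g ≡ 0 at y ∈ {5, 10}; common: ∅.
  x = 3: f ≡ 0 at y ∈ {6}; g ≡ 0 at y ∈ {5, 10}; common: ∅.
  x = 4: f ≡ 0 at y ∈ {5}; g ≡ 0 at y ∈ ∅; common: ∅.
  x = 5: f ≡ 0 at y ∈ {4}; g ≡ 0 at y ∈ {7, 8}; common: ∅.
  x = 6: f ≡ 0 at y ∈ {3}; g ≡ 0 at y ∈ ∅; common: ∅.
  x = 7: f ≡ 0 at y ∈ {2}; g ≡ 0 at y ∈ {2}; common: {2}.
  x = 8: f ≡ 0 at y ∈ {1}; g ≡ 0 at y ∈ {1, 3}; common: {1}.
  x = 9: f ≡ 0 at y ∈ {0}; g ≡ 0 at y ∈ {2}; common: ∅.
  x = 10: f ≡ 0 at y ∈ {10}; g ≡ 0 at y ∈ ∅; common: ∅.
Collecting: common zeros = {(7, 2), (8, 1)}, so the count is 2.
Comparison with the Bézout bound: 2 ≤ 2 = deg(f)·deg(g), as expected for curves with no common component (the bound is attained).


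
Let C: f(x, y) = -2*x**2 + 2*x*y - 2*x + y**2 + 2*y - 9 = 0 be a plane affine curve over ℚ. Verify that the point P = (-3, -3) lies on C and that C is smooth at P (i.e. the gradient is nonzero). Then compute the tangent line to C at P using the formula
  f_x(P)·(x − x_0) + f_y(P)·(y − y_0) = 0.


Tangent line at P: 4*x - 10*y - 18 = 0.

Step 1: f(-3, -3) = 0, so P lies on C.
Step 2: partial derivatives
  f_x(x, y) = -4*x + 2*y - 2, f_y(x, y) = 2*x + 2*y + 2.
  f_x(P) = 4, f_y(P) = -10 (gradient nonzero, so P is smooth).
Step 3: tangent line at P: 4·(x − -3) + -10·(y − -3) = 0.
Expanding: 4*x - 10*y - 18 = 0.


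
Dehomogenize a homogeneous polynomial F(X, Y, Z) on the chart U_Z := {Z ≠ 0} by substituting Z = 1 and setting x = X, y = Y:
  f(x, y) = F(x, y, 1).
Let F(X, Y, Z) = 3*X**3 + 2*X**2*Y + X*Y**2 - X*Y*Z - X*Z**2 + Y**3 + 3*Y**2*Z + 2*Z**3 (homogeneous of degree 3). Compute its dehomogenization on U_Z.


f(x, y) = 3*x**3 + 2*x**2*y + x*y**2 - x*y - x + y**3 + 3*y**2 + 2

On U_Z we set Z = 1. Each monomial c·X^i·Y^j·Z^k in F becomes c·x^i·y^j·1^k = c·x^i·y^j.
Substituting Z = 1: F(X, Y, 1) = 3*x**3 + 2*x**2*y + x*y**2 - x*y - x + y**3 + 3*y**2 + 2.
Note: deg(f) ≤ deg(F) = 3; strict inequality happens when F is divisible by Z (lost terms).


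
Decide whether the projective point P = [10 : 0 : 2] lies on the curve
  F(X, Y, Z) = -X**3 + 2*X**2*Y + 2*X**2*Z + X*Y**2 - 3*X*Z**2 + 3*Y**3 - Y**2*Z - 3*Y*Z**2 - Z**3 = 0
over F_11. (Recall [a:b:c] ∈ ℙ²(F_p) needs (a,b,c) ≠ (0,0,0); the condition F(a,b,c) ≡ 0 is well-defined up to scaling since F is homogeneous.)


F(10,0,2) ≡ 9 (mod 11); P is NOT on the curve.

Evaluate F(10, 0, 2) term-by-term (mod 11).
  -X**3 ↦ -1·1000·1·1 = -1000
  2*X**2*Y ↦ 2·100·0·1 = 0
  2*X**2*Z ↦ 2·100·1·2 = 400
  X*Y**2 ↦ 1·10·0·1 = 0
  -3*X*Z**2 ↦ -3·10·1·4 = -120
  3*Y**3 ↦ 3·1·0·1 = 0
  -Y**2*Z ↦ -1·1·0·2 = 0
  -3*Y*Z**2 ↦ -3·1·0·4 = 0
  -Z**3 ↦ -1·1·1·8 = -8
Sum: F(10, 0, 2) = (-1000) + (0) + (400) + (0) + (-120) + (0) + (0) + (0) + (-8) = -728.
Reducing mod 11: -728 ≡ 9 (mod 11).
Since F(a, b, c) ≡ 9 ≠ 0 (mod 11), P does NOT lie on the curve.


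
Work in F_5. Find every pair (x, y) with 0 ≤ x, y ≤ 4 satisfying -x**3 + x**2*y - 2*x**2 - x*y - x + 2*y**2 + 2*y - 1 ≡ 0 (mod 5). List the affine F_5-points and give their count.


Affine F_5-points: {(1, 0), (1, 4), (3, 2), (3, 4), (4, 1), (4, 2)}; count = 6.

For each of the 25 pairs (x, y) ∈ F_5², evaluate f(x, y) mod 5. Record the zeros.
  x = 0: [0↦4, 1↦3, 2↦1, 3↦3, 4↦4]  zeros at y ∈ ∅
  x = 1: [0↦0, 1↦4, 2↦2, 3↦4, 4↦0]  zeros at y ∈ {0, 4}
  x = 2: [0↦1, 1↦2, 2↦2, 3↦1, 4↦4]  zeros at y ∈ ∅
  x = 3: [0↦1, 1↦1, 2↦0, 3↦3, 4↦0]  zeros at y ∈ {2, 4}
  x = 4: [0↦4, 1↦0, 2↦0, 3↦4, 4↦2]  zeros at y ∈ {1, 2}
Collecting zeros: affine points = {(1, 0), (1, 4), (3, 2), (3, 4), (4, 1), (4, 2)}.
Total count |C(F_5)_aff| = 6.


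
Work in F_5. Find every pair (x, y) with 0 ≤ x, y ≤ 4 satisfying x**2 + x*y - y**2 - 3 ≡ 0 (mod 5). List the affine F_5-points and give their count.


Affine F_5-points: ∅; count = 0.

For each of the 25 pairs (x, y) ∈ F_5², evaluate f(x, y) mod 5. Record the zeros.
  x = 0: [0↦2, 1↦1, 2↦3, 3↦3, 4↦1]  zeros at y ∈ ∅
  x = 1: [0↦3, 1↦3, 2↦1, 3↦2, 4↦1]  zeros at y ∈ ∅
  x = 2: [0↦1, 1↦2, 2↦1, 3↦3, 4↦3]  zeros at y ∈ ∅
  x = 3: [0↦1, 1↦3, 2↦3, 3↦1, 4↦2]  zeros at y ∈ ∅
  x = 4: [0↦3, 1↦1, 2↦2, 3↦1, 4↦3]  zeros at y ∈ ∅
Collecting zeros: affine points = ∅.
Total count |C(F_5)_aff| = 0.


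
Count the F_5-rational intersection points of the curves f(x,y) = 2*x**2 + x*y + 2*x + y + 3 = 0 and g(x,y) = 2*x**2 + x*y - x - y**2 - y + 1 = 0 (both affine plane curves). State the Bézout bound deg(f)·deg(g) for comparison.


Common zeros: {(0, 2)}; count = 1; Bézout bound = 4.

deg(f) = 2, deg(g) = 2, so Bézout bound = 4.
Scan x ∈ F_5. For each x, list the y ∈ F_5 with f(x, y) ≡ 0 and those with g(x, y) ≡ 0 (mod 5); the common zeros in that column are the intersection.
  x = 0: f ≡ 0 at y ∈ {2}; g ≡ 0 at y ∈ {2}; common: {2}.
  x = 1: f ≡ 0 at y ∈ {4}; g ≡ 0 at y ∈ ∅; common: ∅.
  x = 2: f ≡ 0 at y ∈ {0}; g ≡ 0 at y ∈ {2, 4}; common: ∅.
  x = 3: f ≡ 0 at y ∈ {2}; g ≡ 0 at y ∈ ∅; common: ∅.
  x = 4: f ≡ 0 at y ∈ ∅; g ≡ 0 at y ∈ {4}; common: ∅.
Collecting: common zeros = {(0, 2)}, so the count is 1.
Comparison with the Bézout bound: 1 ≤ 4 = deg(f)·deg(g), as expected for curves with no common component (the affine F_5-count falls short of the bound because intersections may lie at infinity, over extension fields, or carry multiplicity).


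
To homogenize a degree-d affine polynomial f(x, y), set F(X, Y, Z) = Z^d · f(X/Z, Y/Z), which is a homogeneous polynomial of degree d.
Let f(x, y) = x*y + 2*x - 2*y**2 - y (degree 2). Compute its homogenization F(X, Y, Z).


F(X, Y, Z) = X*Y + 2*X*Z - 2*Y**2 - Y*Z

deg(f) = 2.
Substitute x = X/Z, y = Y/Z into f, then multiply by Z^2.
  monomial 1·x^1·y^1 ↦ 1·X^1·Y^1·Z^0.
  monomial 2·x^1·y^0 ↦ 2·X^1·Y^0·Z^1.
  monomial -2·x^0·y^2 ↦ -2·X^0·Y^2·Z^0.
  monomial -1·x^0·y^1 ↦ -1·X^0·Y^1·Z^1.
Collecting: F(X, Y, Z) = X*Y + 2*X*Z - 2*Y**2 - Y*Z.


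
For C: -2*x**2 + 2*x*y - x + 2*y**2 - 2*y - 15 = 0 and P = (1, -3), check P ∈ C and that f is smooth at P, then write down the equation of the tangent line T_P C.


Tangent line at P: -11*x - 12*y - 25 = 0.

Step 1: f(1, -3) = 0, so P lies on C.
Step 2: partial derivatives
  f_x(x, y) = -4*x + 2*y - 1, f_y(x, y) = 2*x + 4*y - 2.
  f_x(P) = -11, f_y(P) = -12 (gradient nonzero, so P is smooth).
Step 3: tangent line at P: -11·(x − 1) + -12·(y − -3) = 0.
Expanding: -11*x - 12*y - 25 = 0.


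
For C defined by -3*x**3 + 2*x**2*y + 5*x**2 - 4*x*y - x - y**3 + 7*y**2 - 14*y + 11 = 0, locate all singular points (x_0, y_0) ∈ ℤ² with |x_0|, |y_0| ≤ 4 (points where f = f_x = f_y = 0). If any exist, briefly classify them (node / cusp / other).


Singular points: {(1, 2)}; classification: cusp.

Compute partial derivatives:
  f_x = -9*x**2 + 4*x*y + 10*x - 4*y - 1.
  f_y = 2*x**2 - 4*x - 3*y**2 + 14*y - 14.
Scan x_0 ∈ {−4, ..., 4}. For each x_0, f_y(x_0, y) is a polynomial in y; find its integer roots y ∈ {−4, ..., 4}, then test f_x and f at those candidates.
  x = -4: f_y(-4, y) = -3*y**2 + 14*y + 34; no integer root y with |y| ≤ 4.
  x = -3: f_y(-3, y) = -3*y**2 + 14*y + 16; no integer root y with |y| ≤ 4.
  x = -2: f_y(-2, y) = -3*y**2 + 14*y + 2; no integer root y with |y| ≤ 4.
  x = -1: f_y(-1, y) = -3*y**2 + 14*y - 8; vanishes at y ∈ {4}. (-1, 4): f_x = -52 ≠ 0.
  x = 0: f_y(0, y) = -3*y**2 + 14*y - 14; no integer root y with |y| ≤ 4.
  x = 1: f_y(1, y) = -3*y**2 + 14*y - 16; vanishes at y ∈ {2}. (1, 2): f_x = 0, f = 0 — SINGULAR.
  x = 2: f_y(2, y) = -3*y**2 + 14*y - 14; no integer root y with |y| ≤ 4.
  x = 3: f_y(3, y) = -3*y**2 + 14*y - 8; vanishes at y ∈ {4}. (3, 4): f_x = -20 ≠ 0.
  x = 4: f_y(4, y) = -3*y**2 + 14*y + 2; no integer root y with |y| ≤ 4.
Only singular point on the grid: (1, 2).
Classify: substitute x = 1 + u, y = 2 + v and expand: f = -3*u**3 + 2*u**2*v - v**3 + v**2.
No constant or linear terms (consistent with a singular point). Quadratic part: v**2. Cubic part: -3*u**3 + 2*u**2*v - v**3.
The quadratic part v**2 is a perfect square, so there is a single (double) tangent line v = 0, i.e. y = 2. Restricting the cubic part to that line (v = 0) leaves -3*u**3 ≠ 0, so f is not divisible by v and the branch is v² ≈ 3*u**3 to lowest order — this is a cusp.
Classification: cusp.
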